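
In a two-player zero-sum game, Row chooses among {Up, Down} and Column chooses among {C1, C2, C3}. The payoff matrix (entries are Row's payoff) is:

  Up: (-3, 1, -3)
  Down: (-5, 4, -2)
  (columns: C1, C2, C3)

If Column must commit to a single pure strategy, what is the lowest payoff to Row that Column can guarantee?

Column maxima: C1 → -3, C2 → 4, C3 → -2.
The smallest of these is -3.

-3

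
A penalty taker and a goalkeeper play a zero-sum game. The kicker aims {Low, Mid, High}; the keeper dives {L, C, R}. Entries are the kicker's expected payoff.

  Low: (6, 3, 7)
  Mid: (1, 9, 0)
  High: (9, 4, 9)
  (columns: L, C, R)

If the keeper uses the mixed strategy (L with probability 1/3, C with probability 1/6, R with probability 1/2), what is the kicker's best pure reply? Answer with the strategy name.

Expected payoff of Low: (1/3)·6 + (1/6)·3 + (1/2)·7 = 6.
Expected payoff of Mid: (1/3)·1 + (1/6)·9 + (1/2)·0 = 11/6.
Expected payoff of High: (1/3)·9 + (1/6)·4 + (1/2)·9 = 49/6.
The largest is 49/6, so the kicker's best response is High.

High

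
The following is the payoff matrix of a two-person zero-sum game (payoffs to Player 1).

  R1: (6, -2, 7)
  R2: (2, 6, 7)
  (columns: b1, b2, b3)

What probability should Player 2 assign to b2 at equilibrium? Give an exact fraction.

1/3

Row minima: R1 → -2, R2 → 2; maximin = 2.
Column maxima: b1 → 6, b2 → 6, b3 → 7; minimax = 6.
2 ≠ 6, so there is no saddle point; optimal play is mixed.
b3 is strictly dominated by b1 (it gives Player 1 strictly more in every row), so Player 2 never plays it.
On the remaining 2×2 (R1, R2 vs b1, b2):
Let Player 1 play R1 with probability p. Expected payoff against b1: 6p + 2(1−p) = 4p + 2; against b2: (-2)p + 6(1−p) = −8p + 6.
Setting these equal: 4p + 2 = −8p + 6 ⇒ 12p = 4 ⇒ p = 1/3, and the value is (4)·(1/3) + 2 = 10/3.
For Player 2: with q = P(b1), equating R1's and R2's payoffs gives 8q − 2 = −4q + 6 ⇒ q = 2/3.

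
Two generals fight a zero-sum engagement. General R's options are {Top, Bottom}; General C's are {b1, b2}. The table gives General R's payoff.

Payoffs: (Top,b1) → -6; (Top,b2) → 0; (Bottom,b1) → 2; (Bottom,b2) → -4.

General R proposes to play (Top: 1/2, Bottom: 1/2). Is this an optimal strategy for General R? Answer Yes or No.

Yes

Against b1 this mix gives (1/2)·(-6) + (1/2)·2 = -2.
Against b2 this mix gives (1/2)·0 + (1/2)·(-4) = -2.
All of General C's active replies (b1, b2) yield -2, and no column does worse for General R. The mix makes General C indifferent and guarantees -2, so it is optimal.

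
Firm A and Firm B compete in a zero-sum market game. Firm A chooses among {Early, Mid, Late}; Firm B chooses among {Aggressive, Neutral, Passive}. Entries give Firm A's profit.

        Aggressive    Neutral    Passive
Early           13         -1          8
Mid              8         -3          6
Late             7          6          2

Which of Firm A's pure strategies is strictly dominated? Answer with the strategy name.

Early gives a strictly higher payoff than Mid against every column: 13 > 8, -1 > -3, 8 > 6.
So Mid is strictly dominated and Firm A never plays it.

Mid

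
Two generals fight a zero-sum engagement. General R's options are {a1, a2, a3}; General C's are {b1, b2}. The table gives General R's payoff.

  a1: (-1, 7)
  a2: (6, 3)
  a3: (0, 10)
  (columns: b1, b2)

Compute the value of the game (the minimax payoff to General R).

60/13

Row minima: a1 → -1, a2 → 3, a3 → 0; maximin = 3.
Column maxima: b1 → 6, b2 → 10; minimax = 6.
3 ≠ 6, so there is no saddle point; optimal play is mixed.
a1 is strictly dominated by a3, so General R never plays it.
On the remaining 2×2 (a2, a3 vs b1, b2):
Let General R play a2 with probability p. Expected payoff against b1: 6p + 0(1−p) = 6p; against b2: 3p + 10(1−p) = −7p + 10.
Setting these equal: 6p = −7p + 10 ⇒ 13p = 10 ⇒ p = 10/13, and the value is (6)·(10/13) = 60/13.
For General C: with q = P(b1), equating a2's and a3's payoffs gives 3q + 3 = −10q + 10 ⇒ q = 7/13.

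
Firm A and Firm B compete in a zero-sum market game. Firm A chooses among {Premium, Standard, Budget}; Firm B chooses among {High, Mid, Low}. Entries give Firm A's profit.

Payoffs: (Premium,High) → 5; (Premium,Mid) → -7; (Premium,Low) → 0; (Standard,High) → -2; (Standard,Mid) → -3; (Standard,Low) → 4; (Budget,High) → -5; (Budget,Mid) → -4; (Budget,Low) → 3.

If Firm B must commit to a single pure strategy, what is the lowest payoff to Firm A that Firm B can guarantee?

Column maxima: High → 5, Mid → -3, Low → 4.
The smallest of these is -3.

-3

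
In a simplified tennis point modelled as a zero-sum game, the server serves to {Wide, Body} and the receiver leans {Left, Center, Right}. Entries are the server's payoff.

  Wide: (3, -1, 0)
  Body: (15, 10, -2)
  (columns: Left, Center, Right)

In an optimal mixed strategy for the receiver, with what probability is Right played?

11/13

Row minima: Wide → -1, Body → -2; maximin = -1.
Column maxima: Left → 15, Center → 10, Right → 0; minimax = 0.
-1 ≠ 0, so there is no saddle point; optimal play is mixed.
Left is strictly dominated by Center (it gives the server strictly more in every row), so the receiver never plays it.
On the remaining 2×2 (Wide, Body vs Center, Right):
Let the server play Wide with probability p. Expected payoff against Center: (-1)p + 10(1−p) = −11p + 10; against Right: 0p + (-2)(1−p) = 2p − 2.
Setting these equal: −11p + 10 = 2p − 2 ⇒ −13p = -12 ⇒ p = 12/13, and the value is (-11)·(12/13) + 10 = -2/13.
For the receiver: with q = P(Center), equating Wide's and Body's payoffs gives −q = 12q − 2 ⇒ q = 2/13.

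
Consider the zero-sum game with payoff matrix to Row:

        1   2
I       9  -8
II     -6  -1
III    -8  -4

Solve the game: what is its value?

-57/22

Row minima: I → -8, II → -6, III → -8; maximin = -6.
Column maxima: 1 → 9, 2 → -1; minimax = -1.
-6 ≠ -1, so there is no saddle point; optimal play is mixed.
III is strictly dominated by II, so Row never plays it.
On the remaining 2×2 (I, II vs 1, 2):
Let Row play I with probability p. Expected payoff against 1: 9p + (-6)(1−p) = 15p − 6; against 2: (-8)p + (-1)(1−p) = −7p − 1.
Setting these equal: 15p − 6 = −7p − 1 ⇒ 22p = 5 ⇒ p = 5/22, and the value is (15)·(5/22) − 6 = -57/22.
For Column: with q = P(1), equating I's and II's payoffs gives 17q − 8 = −5q − 1 ⇒ q = 7/22.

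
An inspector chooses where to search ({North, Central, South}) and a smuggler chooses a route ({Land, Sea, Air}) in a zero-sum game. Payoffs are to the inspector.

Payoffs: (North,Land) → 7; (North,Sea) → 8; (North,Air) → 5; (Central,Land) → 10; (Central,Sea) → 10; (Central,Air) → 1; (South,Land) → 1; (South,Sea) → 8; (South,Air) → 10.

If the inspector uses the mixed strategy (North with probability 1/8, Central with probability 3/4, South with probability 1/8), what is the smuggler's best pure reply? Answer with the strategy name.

Air

If the smuggler plays Land, the inspector's expected payoff is (1/8)·7 + (3/4)·10 + (1/8)·1 = 17/2.
If the smuggler plays Sea, the inspector's expected payoff is (1/8)·8 + (3/4)·10 + (1/8)·8 = 19/2.
If the smuggler plays Air, the inspector's expected payoff is (1/8)·5 + (3/4)·1 + (1/8)·10 = 21/8.
The smuggler minimizes the inspector's payoff; the smallest is 21/8, so the best response is Air.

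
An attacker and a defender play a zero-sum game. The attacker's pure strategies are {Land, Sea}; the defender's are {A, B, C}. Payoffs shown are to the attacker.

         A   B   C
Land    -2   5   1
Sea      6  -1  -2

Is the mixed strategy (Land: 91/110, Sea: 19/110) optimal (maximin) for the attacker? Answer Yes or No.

No

Against A this mix gives (91/110)·(-2) + (19/110)·6 = -34/55.
Against B this mix gives (91/110)·5 + (19/110)·(-1) = 218/55.
Against C this mix gives (91/110)·1 + (19/110)·(-2) = 53/110.
The defender will play A, holding the attacker to -34/55. Shifting weight toward the row that does better against A would raise this floor (the equalizing mix achieves 2/11 against both A and C), so the proposed strategy is not optimal.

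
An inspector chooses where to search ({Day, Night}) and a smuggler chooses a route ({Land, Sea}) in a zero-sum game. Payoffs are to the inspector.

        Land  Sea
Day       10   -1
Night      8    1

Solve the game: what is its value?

1

Row minima: Day → -1, Night → 1; maximin = 1.
Column maxima: Land → 10, Sea → 1; minimax = 1.
Since maximin = minimax = 1, there is a saddle point and the value is 1.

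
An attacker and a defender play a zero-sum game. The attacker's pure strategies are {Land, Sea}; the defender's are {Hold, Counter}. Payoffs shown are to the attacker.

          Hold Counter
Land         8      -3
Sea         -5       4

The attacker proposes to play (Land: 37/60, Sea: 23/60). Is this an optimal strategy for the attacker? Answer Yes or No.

No

Against Hold this mix gives (37/60)·8 + (23/60)·(-5) = 181/60.
Against Counter this mix gives (37/60)·(-3) + (23/60)·4 = -19/60.
The defender will play Counter, holding the attacker to -19/60. Shifting weight toward the row that does better against Counter would raise this floor (the equalizing mix achieves 17/20 against both Counter and Hold), so the proposed strategy is not optimal.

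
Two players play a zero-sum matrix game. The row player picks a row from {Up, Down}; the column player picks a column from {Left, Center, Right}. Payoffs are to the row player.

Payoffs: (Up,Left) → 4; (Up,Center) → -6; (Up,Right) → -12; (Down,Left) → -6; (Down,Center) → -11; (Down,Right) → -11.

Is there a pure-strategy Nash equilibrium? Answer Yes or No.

Yes

Row minima: Up → -12, Down → -11; maximin = -11.
Column maxima: Left → 4, Center → -6, Right → -11; minimax = -11.
maximin = minimax = -11, so a saddle point exists.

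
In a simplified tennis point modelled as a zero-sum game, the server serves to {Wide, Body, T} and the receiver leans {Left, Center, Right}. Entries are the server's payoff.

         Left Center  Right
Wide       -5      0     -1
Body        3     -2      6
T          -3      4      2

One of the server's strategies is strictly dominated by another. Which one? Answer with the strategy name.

Wide

T gives a strictly higher payoff than Wide against every column: -3 > -5, 4 > 0, 2 > -1.
So Wide is strictly dominated and the server never plays it.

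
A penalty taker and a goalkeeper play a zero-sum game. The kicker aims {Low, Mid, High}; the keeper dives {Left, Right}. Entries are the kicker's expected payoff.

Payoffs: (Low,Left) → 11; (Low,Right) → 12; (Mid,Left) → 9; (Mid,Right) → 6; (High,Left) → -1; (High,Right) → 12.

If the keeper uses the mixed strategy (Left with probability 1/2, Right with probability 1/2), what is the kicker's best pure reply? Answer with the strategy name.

Low

Expected payoff of Low: (1/2)·11 + (1/2)·12 = 23/2.
Expected payoff of Mid: (1/2)·9 + (1/2)·6 = 15/2.
Expected payoff of High: (1/2)·(-1) + (1/2)·12 = 11/2.
The largest is 23/2, so the kicker's best response is Low.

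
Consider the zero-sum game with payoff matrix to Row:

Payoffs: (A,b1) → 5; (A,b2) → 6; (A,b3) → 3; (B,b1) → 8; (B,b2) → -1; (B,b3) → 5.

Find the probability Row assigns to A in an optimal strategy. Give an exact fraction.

2/3

Row minima: A → 3, B → -1; maximin = 3.
Column maxima: b1 → 8, b2 → 6, b3 → 5; minimax = 5.
3 ≠ 5, so there is no saddle point; optimal play is mixed.
b1 is strictly dominated by b3 (it gives Row strictly more in every row), so Column never plays it.
On the remaining 2×2 (A, B vs b2, b3):
Let Row play A with probability p. Expected payoff against b2: 6p + (-1)(1−p) = 7p − 1; against b3: 3p + 5(1−p) = −2p + 5.
Setting these equal: 7p − 1 = −2p + 5 ⇒ 9p = 6 ⇒ p = 2/3, and the value is (7)·(2/3) − 1 = 11/3.
For Column: with q = P(b2), equating A's and B's payoffs gives 3q + 3 = −6q + 5 ⇒ q = 2/9.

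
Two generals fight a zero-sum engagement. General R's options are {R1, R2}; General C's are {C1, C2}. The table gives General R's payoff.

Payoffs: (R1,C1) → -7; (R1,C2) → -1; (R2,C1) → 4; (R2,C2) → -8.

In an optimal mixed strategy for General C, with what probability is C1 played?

7/18

Row minima: R1 → -7, R2 → -8; maximin = -7.
Column maxima: C1 → 4, C2 → -1; minimax = -1.
-7 ≠ -1, so there is no saddle point; optimal play is mixed.
Let General R play R1 with probability p. Expected payoff against C1: (-7)p + 4(1−p) = −11p + 4; against C2: (-1)p + (-8)(1−p) = 7p − 8.
Setting these equal: −11p + 4 = 7p − 8 ⇒ −18p = -12 ⇒ p = 2/3, and the value is (-11)·(2/3) + 4 = -10/3.
For General C: with q = P(C1), equating R1's and R2's payoffs gives −6q − 1 = 12q − 8 ⇒ q = 7/18.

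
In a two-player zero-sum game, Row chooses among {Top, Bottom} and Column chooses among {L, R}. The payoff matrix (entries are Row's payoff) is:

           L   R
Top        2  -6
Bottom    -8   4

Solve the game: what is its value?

-2

Row minima: Top → -6, Bottom → -8; maximin = -6.
Column maxima: L → 2, R → 4; minimax = 2.
-6 ≠ 2, so there is no saddle point; optimal play is mixed.
Let Row play Top with probability p. Expected payoff against L: 2p + (-8)(1−p) = 10p − 8; against R: (-6)p + 4(1−p) = −10p + 4.
Setting these equal: 10p − 8 = −10p + 4 ⇒ 20p = 12 ⇒ p = 3/5, and the value is (10)·(3/5) − 8 = -2.
For Column: with q = P(L), equating Top's and Bottom's payoffs gives 8q − 6 = −12q + 4 ⇒ q = 1/2.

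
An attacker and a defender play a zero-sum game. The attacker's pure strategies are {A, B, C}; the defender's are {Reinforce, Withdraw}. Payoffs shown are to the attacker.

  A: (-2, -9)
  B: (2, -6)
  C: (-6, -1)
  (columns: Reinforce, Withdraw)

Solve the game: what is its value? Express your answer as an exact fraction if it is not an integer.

-38/13

Row minima: A → -9, B → -6, C → -6; maximin = -6.
Column maxima: Reinforce → 2, Withdraw → -1; minimax = -1.
-6 ≠ -1, so there is no saddle point; optimal play is mixed.
A is strictly dominated by B, so the attacker never plays it.
On the remaining 2×2 (B, C vs Reinforce, Withdraw):
Let the attacker play B with probability p. Expected payoff against Reinforce: 2p + (-6)(1−p) = 8p − 6; against Withdraw: (-6)p + (-1)(1−p) = −5p − 1.
Setting these equal: 8p − 6 = −5p − 1 ⇒ 13p = 5 ⇒ p = 5/13, and the value is (8)·(5/13) − 6 = -38/13.
For the defender: with q = P(Reinforce), equating B's and C's payoffs gives 8q − 6 = −5q − 1 ⇒ q = 5/13.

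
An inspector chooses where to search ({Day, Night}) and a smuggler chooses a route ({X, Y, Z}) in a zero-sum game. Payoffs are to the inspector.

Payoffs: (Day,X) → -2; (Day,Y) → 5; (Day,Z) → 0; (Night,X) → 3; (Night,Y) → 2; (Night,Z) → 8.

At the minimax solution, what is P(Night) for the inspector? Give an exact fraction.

Row minima: Day → -2, Night → 2; maximin = 2.
Column maxima: X → 3, Y → 5, Z → 8; minimax = 3.
2 ≠ 3, so there is no saddle point; optimal play is mixed.
Z is strictly dominated by X (it gives the inspector strictly more in every row), so the smuggler never plays it.
On the remaining 2×2 (Day, Night vs X, Y):
Let the inspector play Day with probability p. Expected payoff against X: (-2)p + 3(1−p) = −5p + 3; against Y: 5p + 2(1−p) = 3p + 2.
Setting these equal: −5p + 3 = 3p + 2 ⇒ −8p = -1 ⇒ p = 1/8, and the value is (-5)·(1/8) + 3 = 19/8.
For the smuggler: with q = P(X), equating Day's and Night's payoffs gives −7q + 5 = q + 2 ⇒ q = 3/8.

7/8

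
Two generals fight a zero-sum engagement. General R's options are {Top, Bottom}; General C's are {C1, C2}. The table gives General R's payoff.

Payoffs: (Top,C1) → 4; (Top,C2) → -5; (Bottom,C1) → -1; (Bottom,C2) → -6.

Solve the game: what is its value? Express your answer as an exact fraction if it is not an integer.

-5

Row minima: Top → -5, Bottom → -6; maximin = -5.
Column maxima: C1 → 4, C2 → -5; minimax = -5.
Since maximin = minimax = -5, there is a saddle point and the value is -5.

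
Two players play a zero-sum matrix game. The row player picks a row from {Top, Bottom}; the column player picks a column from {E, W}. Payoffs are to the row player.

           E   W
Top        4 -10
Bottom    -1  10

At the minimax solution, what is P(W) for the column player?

1/5

Row minima: Top → -10, Bottom → -1; maximin = -1.
Column maxima: E → 4, W → 10; minimax = 4.
-1 ≠ 4, so there is no saddle point; optimal play is mixed.
Let the row player play Top with probability p. Expected payoff against E: 4p + (-1)(1−p) = 5p − 1; against W: (-10)p + 10(1−p) = −20p + 10.
Setting these equal: 5p − 1 = −20p + 10 ⇒ 25p = 11 ⇒ p = 11/25, and the value is (5)·(11/25) − 1 = 6/5.
For the column player: with q = P(E), equating Top's and Bottom's payoffs gives 14q − 10 = −11q + 10 ⇒ q = 4/5.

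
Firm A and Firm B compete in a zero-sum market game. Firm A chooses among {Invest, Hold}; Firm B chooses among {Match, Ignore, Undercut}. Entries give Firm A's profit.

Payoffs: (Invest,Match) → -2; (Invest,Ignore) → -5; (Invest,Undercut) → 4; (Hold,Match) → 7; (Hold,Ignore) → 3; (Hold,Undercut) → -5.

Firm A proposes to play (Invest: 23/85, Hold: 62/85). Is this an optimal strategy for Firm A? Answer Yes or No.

Against Match this mix gives (23/85)·(-2) + (62/85)·7 = 388/85.
Against Ignore this mix gives (23/85)·(-5) + (62/85)·3 = 71/85.
Against Undercut this mix gives (23/85)·4 + (62/85)·(-5) = -218/85.
Firm B will play Undercut, holding Firm A to -218/85. Shifting weight toward the row that does better against Undercut would raise this floor (the equalizing mix achieves -13/17 against both Undercut and Ignore), so the proposed strategy is not optimal.

No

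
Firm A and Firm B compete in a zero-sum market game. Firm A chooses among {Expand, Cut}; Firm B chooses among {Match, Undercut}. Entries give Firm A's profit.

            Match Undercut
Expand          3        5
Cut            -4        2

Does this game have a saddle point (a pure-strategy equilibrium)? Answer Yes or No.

Row minima: Expand → 3, Cut → -4; maximin = 3.
Column maxima: Match → 3, Undercut → 5; minimax = 3.
maximin = minimax = 3, so a saddle point exists.

Yes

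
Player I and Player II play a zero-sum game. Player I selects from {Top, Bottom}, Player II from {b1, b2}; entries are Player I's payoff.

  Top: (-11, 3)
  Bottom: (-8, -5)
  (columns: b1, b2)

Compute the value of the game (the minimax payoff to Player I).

-8

Row minima: Top → -11, Bottom → -8; maximin = -8.
Column maxima: b1 → -8, b2 → 3; minimax = -8.
Since maximin = minimax = -8, there is a saddle point and the value is -8.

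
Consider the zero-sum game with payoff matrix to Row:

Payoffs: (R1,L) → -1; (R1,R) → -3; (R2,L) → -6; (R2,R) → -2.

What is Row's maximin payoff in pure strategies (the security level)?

Row minima: R1 → -3, R2 → -6.
The best of these is -3.

-3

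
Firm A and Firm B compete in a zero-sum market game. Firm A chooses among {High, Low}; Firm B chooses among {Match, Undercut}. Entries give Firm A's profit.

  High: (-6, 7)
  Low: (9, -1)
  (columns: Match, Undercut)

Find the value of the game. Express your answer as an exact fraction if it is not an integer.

57/23

Row minima: High → -6, Low → -1; maximin = -1.
Column maxima: Match → 9, Undercut → 7; minimax = 7.
-1 ≠ 7, so there is no saddle point; optimal play is mixed.
Let Firm A play High with probability p. Expected payoff against Match: (-6)p + 9(1−p) = −15p + 9; against Undercut: 7p + (-1)(1−p) = 8p − 1.
Setting these equal: −15p + 9 = 8p − 1 ⇒ −23p = -10 ⇒ p = 10/23, and the value is (-15)·(10/23) + 9 = 57/23.
For Firm B: with q = P(Match), equating High's and Low's payoffs gives −13q + 7 = 10q − 1 ⇒ q = 8/23.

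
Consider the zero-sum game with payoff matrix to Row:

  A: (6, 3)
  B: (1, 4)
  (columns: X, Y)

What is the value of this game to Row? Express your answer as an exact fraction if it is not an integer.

7/2

Row minima: A → 3, B → 1; maximin = 3.
Column maxima: X → 6, Y → 4; minimax = 4.
3 ≠ 4, so there is no saddle point; optimal play is mixed.
Let Row play A with probability p. Expected payoff against X: 6p + 1(1−p) = 5p + 1; against Y: 3p + 4(1−p) = −p + 4.
Setting these equal: 5p + 1 = −p + 4 ⇒ 6p = 3 ⇒ p = 1/2, and the value is (5)·(1/2) + 1 = 7/2.
For Column: with q = P(X), equating A's and B's payoffs gives 3q + 3 = −3q + 4 ⇒ q = 1/6.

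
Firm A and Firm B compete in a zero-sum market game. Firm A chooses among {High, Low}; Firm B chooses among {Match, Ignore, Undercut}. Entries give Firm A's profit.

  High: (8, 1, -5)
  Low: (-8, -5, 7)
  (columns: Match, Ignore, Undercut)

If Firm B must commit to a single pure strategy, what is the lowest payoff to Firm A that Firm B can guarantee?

1

Column maxima: Match → 8, Ignore → 1, Undercut → 7.
The smallest of these is 1.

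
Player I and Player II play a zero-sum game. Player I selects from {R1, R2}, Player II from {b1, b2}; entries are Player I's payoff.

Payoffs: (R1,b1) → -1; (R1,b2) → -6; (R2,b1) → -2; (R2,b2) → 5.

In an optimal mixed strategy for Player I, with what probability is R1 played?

7/12

Row minima: R1 → -6, R2 → -2; maximin = -2.
Column maxima: b1 → -1, b2 → 5; minimax = -1.
-2 ≠ -1, so there is no saddle point; optimal play is mixed.
Let Player I play R1 with probability p. Expected payoff against b1: (-1)p + (-2)(1−p) = p − 2; against b2: (-6)p + 5(1−p) = −11p + 5.
Setting these equal: p − 2 = −11p + 5 ⇒ 12p = 7 ⇒ p = 7/12, and the value is (1)·(7/12) − 2 = -17/12.
For Player II: with q = P(b1), equating R1's and R2's payoffs gives 5q − 6 = −7q + 5 ⇒ q = 11/12.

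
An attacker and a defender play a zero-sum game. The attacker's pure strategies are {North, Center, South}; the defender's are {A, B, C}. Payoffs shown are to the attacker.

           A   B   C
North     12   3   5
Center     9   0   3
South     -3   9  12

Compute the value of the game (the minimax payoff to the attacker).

Row minima: North → 3, Center → 0, South → -3; maximin = 3.
Column maxima: A → 12, B → 9, C → 12; minimax = 9.
3 ≠ 9, so there is no saddle point; optimal play is mixed.
Center is strictly dominated by North, so the attacker never plays it.
C is strictly dominated by B (it gives the attacker strictly more in every row), so the defender never plays it.
On the remaining 2×2 (North, South vs A, B):
Let the attacker play North with probability p. Expected payoff against A: 12p + (-3)(1−p) = 15p − 3; against B: 3p + 9(1−p) = −6p + 9.
Setting these equal: 15p − 3 = −6p + 9 ⇒ 21p = 12 ⇒ p = 4/7, and the value is (15)·(4/7) − 3 = 39/7.
For the defender: with q = P(A), equating North's and South's payoffs gives 9q + 3 = −12q + 9 ⇒ q = 2/7.

39/7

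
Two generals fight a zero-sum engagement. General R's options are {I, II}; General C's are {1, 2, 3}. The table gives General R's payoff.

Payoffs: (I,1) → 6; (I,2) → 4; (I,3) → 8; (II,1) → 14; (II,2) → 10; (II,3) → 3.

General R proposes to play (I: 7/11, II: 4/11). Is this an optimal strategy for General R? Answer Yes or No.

Against 1 this mix gives (7/11)·6 + (4/11)·14 = 98/11.
Against 2 this mix gives (7/11)·4 + (4/11)·10 = 68/11.
Against 3 this mix gives (7/11)·8 + (4/11)·3 = 68/11.
All of General C's active replies (2, 3) yield 68/11, and no column does worse for General R. The mix makes General C indifferent and guarantees 68/11, so it is optimal.

Yes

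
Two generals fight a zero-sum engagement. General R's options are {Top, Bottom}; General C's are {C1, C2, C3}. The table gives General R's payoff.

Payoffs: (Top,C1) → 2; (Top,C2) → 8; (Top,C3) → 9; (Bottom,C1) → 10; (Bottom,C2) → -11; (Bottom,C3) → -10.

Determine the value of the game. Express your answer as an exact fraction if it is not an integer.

34/9

Row minima: Top → 2, Bottom → -11; maximin = 2.
Column maxima: C1 → 10, C2 → 8, C3 → 9; minimax = 8.
2 ≠ 8, so there is no saddle point; optimal play is mixed.
C3 is strictly dominated by C2 (it gives General R strictly more in every row), so General C never plays it.
On the remaining 2×2 (Top, Bottom vs C1, C2):
Let General R play Top with probability p. Expected payoff against C1: 2p + 10(1−p) = −8p + 10; against C2: 8p + (-11)(1−p) = 19p − 11.
Setting these equal: −8p + 10 = 19p − 11 ⇒ −27p = -21 ⇒ p = 7/9, and the value is (-8)·(7/9) + 10 = 34/9.
For General C: with q = P(C1), equating Top's and Bottom's payoffs gives −6q + 8 = 21q − 11 ⇒ q = 19/27.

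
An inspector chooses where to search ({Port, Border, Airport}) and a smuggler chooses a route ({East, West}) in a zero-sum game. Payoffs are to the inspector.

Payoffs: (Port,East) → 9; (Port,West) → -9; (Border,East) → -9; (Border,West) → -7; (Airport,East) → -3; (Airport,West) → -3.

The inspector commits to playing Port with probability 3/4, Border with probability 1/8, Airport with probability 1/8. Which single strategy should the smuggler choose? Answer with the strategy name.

If the smuggler plays East, the inspector's expected payoff is (3/4)·9 + (1/8)·(-9) + (1/8)·(-3) = 21/4.
If the smuggler plays West, the inspector's expected payoff is (3/4)·(-9) + (1/8)·(-7) + (1/8)·(-3) = -8.
The smuggler minimizes the inspector's payoff; the smallest is -8, so the best response is West.

West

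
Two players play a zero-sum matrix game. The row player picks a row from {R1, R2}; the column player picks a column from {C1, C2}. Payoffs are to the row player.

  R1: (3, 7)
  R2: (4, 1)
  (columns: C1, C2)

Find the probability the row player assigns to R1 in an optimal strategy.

Row minima: R1 → 3, R2 → 1; maximin = 3.
Column maxima: C1 → 4, C2 → 7; minimax = 4.
3 ≠ 4, so there is no saddle point; optimal play is mixed.
Let the row player play R1 with probability p. Expected payoff against C1: 3p + 4(1−p) = −p + 4; against C2: 7p + 1(1−p) = 6p + 1.
Setting these equal: −p + 4 = 6p + 1 ⇒ −7p = -3 ⇒ p = 3/7, and the value is (-1)·(3/7) + 4 = 25/7.
For the column player: with q = P(C1), equating R1's and R2's payoffs gives −4q + 7 = 3q + 1 ⇒ q = 6/7.

3/7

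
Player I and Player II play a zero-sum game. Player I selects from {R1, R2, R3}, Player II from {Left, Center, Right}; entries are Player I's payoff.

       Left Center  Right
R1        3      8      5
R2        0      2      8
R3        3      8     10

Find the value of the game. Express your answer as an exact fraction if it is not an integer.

Row minima: R1 → 3, R2 → 0, R3 → 3; maximin = 3.
Column maxima: Left → 3, Center → 8, Right → 10; minimax = 3.
Since maximin = minimax = 3, there is a saddle point and the value is 3.

3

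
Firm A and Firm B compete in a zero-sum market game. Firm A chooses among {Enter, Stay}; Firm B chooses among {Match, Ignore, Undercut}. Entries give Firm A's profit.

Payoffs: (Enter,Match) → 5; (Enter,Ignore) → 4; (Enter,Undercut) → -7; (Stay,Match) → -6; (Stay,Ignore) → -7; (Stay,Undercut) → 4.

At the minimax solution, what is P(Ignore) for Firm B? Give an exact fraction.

1/2

Row minima: Enter → -7, Stay → -7; maximin = -7.
Column maxima: Match → 5, Ignore → 4, Undercut → 4; minimax = 4.
-7 ≠ 4, so there is no saddle point; optimal play is mixed.
Match is strictly dominated by Ignore (it gives Firm A strictly more in every row), so Firm B never plays it.
On the remaining 2×2 (Enter, Stay vs Ignore, Undercut):
Let Firm A play Enter with probability p. Expected payoff against Ignore: 4p + (-7)(1−p) = 11p − 7; against Undercut: (-7)p + 4(1−p) = −11p + 4.
Setting these equal: 11p − 7 = −11p + 4 ⇒ 22p = 11 ⇒ p = 1/2, and the value is (11)·(1/2) − 7 = -3/2.
For Firm B: with q = P(Ignore), equating Enter's and Stay's payoffs gives 11q − 7 = −11q + 4 ⇒ q = 1/2.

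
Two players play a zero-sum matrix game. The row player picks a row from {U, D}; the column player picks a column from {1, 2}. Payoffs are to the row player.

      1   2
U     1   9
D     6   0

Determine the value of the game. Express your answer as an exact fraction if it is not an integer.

27/7

Row minima: U → 1, D → 0; maximin = 1.
Column maxima: 1 → 6, 2 → 9; minimax = 6.
1 ≠ 6, so there is no saddle point; optimal play is mixed.
Let the row player play U with probability p. Expected payoff against 1: 1p + 6(1−p) = −5p + 6; against 2: 9p + 0(1−p) = 9p.
Setting these equal: −5p + 6 = 9p ⇒ −14p = -6 ⇒ p = 3/7, and the value is (-5)·(3/7) + 6 = 27/7.
For the column player: with q = P(1), equating U's and D's payoffs gives −8q + 9 = 6q ⇒ q = 9/14.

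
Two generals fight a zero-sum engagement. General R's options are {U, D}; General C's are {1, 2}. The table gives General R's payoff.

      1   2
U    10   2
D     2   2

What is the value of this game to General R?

Row minima: U → 2, D → 2; maximin = 2.
Column maxima: 1 → 10, 2 → 2; minimax = 2.
Since maximin = minimax = 2, there is a saddle point and the value is 2.

2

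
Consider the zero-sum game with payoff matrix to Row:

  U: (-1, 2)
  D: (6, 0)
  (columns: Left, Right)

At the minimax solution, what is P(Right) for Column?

7/9

Row minima: U → -1, D → 0; maximin = 0.
Column maxima: Left → 6, Right → 2; minimax = 2.
0 ≠ 2, so there is no saddle point; optimal play is mixed.
Let Row play U with probability p. Expected payoff against Left: (-1)p + 6(1−p) = −7p + 6; against Right: 2p + 0(1−p) = 2p.
Setting these equal: −7p + 6 = 2p ⇒ −9p = -6 ⇒ p = 2/3, and the value is (-7)·(2/3) + 6 = 4/3.
For Column: with q = P(Left), equating U's and D's payoffs gives −3q + 2 = 6q ⇒ q = 2/9.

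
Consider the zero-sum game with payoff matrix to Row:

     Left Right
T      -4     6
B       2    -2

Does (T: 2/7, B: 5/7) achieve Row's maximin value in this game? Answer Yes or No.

Yes

Against Left this mix gives (2/7)·(-4) + (5/7)·2 = 2/7.
Against Right this mix gives (2/7)·6 + (5/7)·(-2) = 2/7.
All of Column's active replies (Left, Right) yield 2/7, and no column does worse for Row. The mix makes Column indifferent and guarantees 2/7, so it is optimal.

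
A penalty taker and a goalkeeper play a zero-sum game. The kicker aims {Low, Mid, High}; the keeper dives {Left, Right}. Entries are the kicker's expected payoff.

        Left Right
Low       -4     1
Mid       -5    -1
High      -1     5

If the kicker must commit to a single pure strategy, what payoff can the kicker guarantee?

-1

Row minima: Low → -4, Mid → -5, High → -1.
The best of these is -1.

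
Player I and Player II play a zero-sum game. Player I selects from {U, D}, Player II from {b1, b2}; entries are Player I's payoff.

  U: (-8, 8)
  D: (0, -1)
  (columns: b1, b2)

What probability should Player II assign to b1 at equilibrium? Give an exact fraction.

Row minima: U → -8, D → -1; maximin = -1.
Column maxima: b1 → 0, b2 → 8; minimax = 0.
-1 ≠ 0, so there is no saddle point; optimal play is mixed.
Let Player I play U with probability p. Expected payoff against b1: (-8)p + 0(1−p) = −8p; against b2: 8p + (-1)(1−p) = 9p − 1.
Setting these equal: −8p = 9p − 1 ⇒ −17p = -1 ⇒ p = 1/17, and the value is (-8)·(1/17) = -8/17.
For Player II: with q = P(b1), equating U's and D's payoffs gives −16q + 8 = q − 1 ⇒ q = 9/17.

9/17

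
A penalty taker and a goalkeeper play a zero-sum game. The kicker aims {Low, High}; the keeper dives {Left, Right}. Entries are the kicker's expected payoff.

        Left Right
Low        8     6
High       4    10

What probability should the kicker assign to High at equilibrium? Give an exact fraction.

1/4

Row minima: Low → 6, High → 4; maximin = 6.
Column maxima: Left → 8, Right → 10; minimax = 8.
6 ≠ 8, so there is no saddle point; optimal play is mixed.
Let the kicker play Low with probability p. Expected payoff against Left: 8p + 4(1−p) = 4p + 4; against Right: 6p + 10(1−p) = −4p + 10.
Setting these equal: 4p + 4 = −4p + 10 ⇒ 8p = 6 ⇒ p = 3/4, and the value is (4)·(3/4) + 4 = 7.
For the keeper: with q = P(Left), equating Low's and High's payoffs gives 2q + 6 = −6q + 10 ⇒ q = 1/2.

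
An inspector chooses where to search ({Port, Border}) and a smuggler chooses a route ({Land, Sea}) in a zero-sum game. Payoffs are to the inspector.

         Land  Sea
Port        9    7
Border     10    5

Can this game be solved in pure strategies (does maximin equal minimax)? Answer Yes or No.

Yes

Row minima: Port → 7, Border → 5; maximin = 7.
Column maxima: Land → 10, Sea → 7; minimax = 7.
maximin = minimax = 7, so a saddle point exists.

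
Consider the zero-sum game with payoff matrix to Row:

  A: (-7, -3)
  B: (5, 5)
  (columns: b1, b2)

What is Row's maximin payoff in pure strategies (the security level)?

Row minima: A → -7, B → 5.
The best of these is 5.

5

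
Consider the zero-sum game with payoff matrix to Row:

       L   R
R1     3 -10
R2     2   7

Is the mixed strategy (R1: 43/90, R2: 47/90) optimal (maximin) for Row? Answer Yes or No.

Against L this mix gives (43/90)·3 + (47/90)·2 = 223/90.
Against R this mix gives (43/90)·(-10) + (47/90)·7 = -101/90.
Column will play R, holding Row to -101/90. Shifting weight toward the row that does better against R would raise this floor (the equalizing mix achieves 41/18 against both R and L), so the proposed strategy is not optimal.

No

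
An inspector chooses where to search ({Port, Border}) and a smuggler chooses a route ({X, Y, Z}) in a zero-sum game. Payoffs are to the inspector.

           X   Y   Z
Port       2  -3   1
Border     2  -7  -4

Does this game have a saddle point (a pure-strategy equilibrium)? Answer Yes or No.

Row minima: Port → -3, Border → -7; maximin = -3.
Column maxima: X → 2, Y → -3, Z → 1; minimax = -3.
maximin = minimax = -3, so a saddle point exists.

Yes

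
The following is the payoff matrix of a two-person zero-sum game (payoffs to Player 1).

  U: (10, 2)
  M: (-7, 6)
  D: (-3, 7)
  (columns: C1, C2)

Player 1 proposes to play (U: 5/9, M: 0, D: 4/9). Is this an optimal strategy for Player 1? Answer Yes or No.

Against C1 this mix gives (5/9)·10 + (4/9)·(-3) = 38/9.
Against C2 this mix gives (5/9)·2 + (4/9)·7 = 38/9.
All of Player 2's active replies (C1, C2) yield 38/9, and no column does worse for Player 1. The mix makes Player 2 indifferent and guarantees 38/9, so it is optimal.

Yes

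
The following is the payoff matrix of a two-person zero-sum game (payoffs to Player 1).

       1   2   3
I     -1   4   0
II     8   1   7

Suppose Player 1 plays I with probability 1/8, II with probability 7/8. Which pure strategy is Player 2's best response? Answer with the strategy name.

2

If Player 2 plays 1, Player 1's expected payoff is (1/8)·(-1) + (7/8)·8 = 55/8.
If Player 2 plays 2, Player 1's expected payoff is (1/8)·4 + (7/8)·1 = 11/8.
If Player 2 plays 3, Player 1's expected payoff is (1/8)·0 + (7/8)·7 = 49/8.
Player 2 minimizes Player 1's payoff; the smallest is 11/8, so the best response is 2.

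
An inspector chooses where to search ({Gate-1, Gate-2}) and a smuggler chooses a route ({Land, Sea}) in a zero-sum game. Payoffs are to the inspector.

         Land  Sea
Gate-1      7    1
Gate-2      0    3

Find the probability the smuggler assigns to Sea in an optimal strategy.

7/9

Row minima: Gate-1 → 1, Gate-2 → 0; maximin = 1.
Column maxima: Land → 7, Sea → 3; minimax = 3.
1 ≠ 3, so there is no saddle point; optimal play is mixed.
Let the inspector play Gate-1 with probability p. Expected payoff against Land: 7p + 0(1−p) = 7p; against Sea: 1p + 3(1−p) = −2p + 3.
Setting these equal: 7p = −2p + 3 ⇒ 9p = 3 ⇒ p = 1/3, and the value is (7)·(1/3) = 7/3.
For the smuggler: with q = P(Land), equating Gate-1's and Gate-2's payoffs gives 6q + 1 = −3q + 3 ⇒ q = 2/9.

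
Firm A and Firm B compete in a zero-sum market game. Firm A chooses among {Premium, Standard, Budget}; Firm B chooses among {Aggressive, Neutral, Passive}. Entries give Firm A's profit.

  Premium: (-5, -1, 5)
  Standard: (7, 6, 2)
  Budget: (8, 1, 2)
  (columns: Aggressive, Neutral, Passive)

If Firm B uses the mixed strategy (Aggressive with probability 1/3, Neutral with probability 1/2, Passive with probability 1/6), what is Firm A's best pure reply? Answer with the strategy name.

Expected payoff of Premium: (1/3)·(-5) + (1/2)·(-1) + (1/6)·5 = -4/3.
Expected payoff of Standard: (1/3)·7 + (1/2)·6 + (1/6)·2 = 17/3.
Expected payoff of Budget: (1/3)·8 + (1/2)·1 + (1/6)·2 = 7/2.
The largest is 17/3, so Firm A's best response is Standard.

Standard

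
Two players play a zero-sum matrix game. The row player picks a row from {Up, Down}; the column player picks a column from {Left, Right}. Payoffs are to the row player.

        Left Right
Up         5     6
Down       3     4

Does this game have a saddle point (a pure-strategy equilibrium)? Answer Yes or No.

Yes

Row minima: Up → 5, Down → 3; maximin = 5.
Column maxima: Left → 5, Right → 6; minimax = 5.
maximin = minimax = 5, so a saddle point exists.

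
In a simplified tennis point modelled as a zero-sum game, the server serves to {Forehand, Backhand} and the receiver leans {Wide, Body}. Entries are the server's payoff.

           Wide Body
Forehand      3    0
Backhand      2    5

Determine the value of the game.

5/2

Row minima: Forehand → 0, Backhand → 2; maximin = 2.
Column maxima: Wide → 3, Body → 5; minimax = 3.
2 ≠ 3, so there is no saddle point; optimal play is mixed.
Let the server play Forehand with probability p. Expected payoff against Wide: 3p + 2(1−p) = p + 2; against Body: 0p + 5(1−p) = −5p + 5.
Setting these equal: p + 2 = −5p + 5 ⇒ 6p = 3 ⇒ p = 1/2, and the value is (1)·(1/2) + 2 = 5/2.
For the receiver: with q = P(Wide), equating Forehand's and Backhand's payoffs gives 3q = −3q + 5 ⇒ q = 5/6.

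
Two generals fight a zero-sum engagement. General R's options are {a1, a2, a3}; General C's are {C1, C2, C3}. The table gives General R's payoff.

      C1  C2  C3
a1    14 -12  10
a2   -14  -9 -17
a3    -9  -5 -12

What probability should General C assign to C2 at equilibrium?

Row minima: a1 → -12, a2 → -17, a3 → -12; maximin = -12.
Column maxima: C1 → 14, C2 → -5, C3 → 10; minimax = -5.
-12 ≠ -5, so there is no saddle point; optimal play is mixed.
a2 is strictly dominated by a3, so General R never plays it.
C1 is strictly dominated by C3 (it gives General R strictly more in every row), so General C never plays it.
On the remaining 2×2 (a1, a3 vs C2, C3):
Let General R play a1 with probability p. Expected payoff against C2: (-12)p + (-5)(1−p) = −7p − 5; against C3: 10p + (-12)(1−p) = 22p − 12.
Setting these equal: −7p − 5 = 22p − 12 ⇒ −29p = -7 ⇒ p = 7/29, and the value is (-7)·(7/29) − 5 = -194/29.
For General C: with q = P(C2), equating a1's and a3's payoffs gives −22q + 10 = 7q − 12 ⇒ q = 22/29.

22/29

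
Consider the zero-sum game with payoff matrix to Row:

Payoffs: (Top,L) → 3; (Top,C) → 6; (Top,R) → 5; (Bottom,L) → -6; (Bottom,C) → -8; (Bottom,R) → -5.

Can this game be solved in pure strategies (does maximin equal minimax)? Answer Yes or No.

Row minima: Top → 3, Bottom → -8; maximin = 3.
Column maxima: L → 3, C → 6, R → 5; minimax = 3.
maximin = minimax = 3, so a saddle point exists.

Yes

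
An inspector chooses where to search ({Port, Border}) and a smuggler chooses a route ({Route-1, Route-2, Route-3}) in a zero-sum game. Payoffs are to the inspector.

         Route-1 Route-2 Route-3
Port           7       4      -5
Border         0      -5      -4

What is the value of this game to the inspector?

-41/10

Row minima: Port → -5, Border → -5; maximin = -5.
Column maxima: Route-1 → 7, Route-2 → 4, Route-3 → -4; minimax = -4.
-5 ≠ -4, so there is no saddle point; optimal play is mixed.
Route-1 is strictly dominated by Route-2 (it gives the inspector strictly more in every row), so the smuggler never plays it.
On the remaining 2×2 (Port, Border vs Route-2, Route-3):
Let the inspector play Port with probability p. Expected payoff against Route-2: 4p + (-5)(1−p) = 9p − 5; against Route-3: (-5)p + (-4)(1−p) = −p − 4.
Setting these equal: 9p − 5 = −p − 4 ⇒ 10p = 1 ⇒ p = 1/10, and the value is (9)·(1/10) − 5 = -41/10.
For the smuggler: with q = P(Route-2), equating Port's and Border's payoffs gives 9q − 5 = −q − 4 ⇒ q = 1/10.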